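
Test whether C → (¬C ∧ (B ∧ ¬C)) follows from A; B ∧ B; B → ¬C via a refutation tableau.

Yes

Initial set: {A; (B ∧ B); (B → ¬C); ¬(C → (¬C ∧ (B ∧ ¬C)))}.
(B ∧ B): α-rule — add B, B.
¬(C → (¬C ∧ (B ∧ ¬C))): α-rule — add C, ¬(¬C ∧ (B ∧ ¬C)).
(B → ¬C): β-rule — branch into ¬B  //  ¬C.
  branch 1 (add ¬B):
    × closes — contains both B and ¬B.
  branch 2 (add ¬C):
    × closes — contains both C and ¬C.
All 2 branches close.
Every branch closed, so the premises entail the conclusion.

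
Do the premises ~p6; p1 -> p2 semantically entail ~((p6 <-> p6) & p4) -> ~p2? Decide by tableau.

No

Initial set: {~p6; (p1 -> p2); ~(~((p6 <-> p6) & p4) -> ~p2)}.
~(~((p6 <-> p6) & p4) -> ~p2): α-rule — add ~((p6 <-> p6) & p4), ~~p2.
(p1 -> p2): β-rule — branch into ~p1  //  p2.
  branch 1 (add ~p1):
    ~((p6 <-> p6) & p4): β-rule — branch into ~(p6 <-> p6)  //  ~p4.
      branch 1.1 (add ~(p6 <-> p6)):
        ~(p6 <-> p6): β-rule — branch into p6, ~p6  //  ~p6, p6.
          branch 1.1.1 (add p6, ~p6):
            × closes — contains both p6 and ~p6.
          branch 1.1.2 (add ~p6, p6):
            × closes — contains both p6 and ~p6.
      branch 1.2 (add ~p4):
        ○ open, literals {p1=false, p2=true, p4=false, p6=false}.
  branch 2 (add p2):
    ~((p6 <-> p6) & p4): β-rule — branch into ~(p6 <-> p6)  //  ~p4.
      branch 2.1 (add ~(p6 <-> p6)):
        ~(p6 <-> p6): β-rule — branch into p6, ~p6  //  ~p6, p6.
          branch 2.1.1 (add p6, ~p6):
            × closes — contains both p6 and ~p6.
          branch 2.1.2 (add ~p6, p6):
            × closes — contains both p6 and ~p6.
      branch 2.2 (add ~p4):
        ○ open, literals {p2=true, p4=false, p6=false}.
4 branches closed, 2 open.
An open branch gives a countermodel: p1=false, p2=true, p4=false, p6=false (unmentioned atoms arbitrary); the premises hold there but the conclusion fails.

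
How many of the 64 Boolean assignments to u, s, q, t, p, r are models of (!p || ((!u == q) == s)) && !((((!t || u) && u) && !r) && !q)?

42

Initial set: {((!p || ((!u == q) == s)) && !((((!t || u) && u) && !r) && !q))}.
((!p || ((!u == q) == s)) && !((((!t || u) && u) && !r) && !q)): α-rule — add (!p || ((!u == q) == s)), !((((!t || u) && u) && !r) && !q).
(!p || ((!u == q) == s)): β-rule — branch into !p  //  ((!u == q) == s).
  branch 1 (add !p):
    !((((!t || u) && u) && !r) && !q): β-rule — branch into !(((!t || u) && u) && !r)  //  !!q.
      branch 1.1 (add !(((!t || u) && u) && !r)):
        !(((!t || u) && u) && !r): β-rule — branch into !((!t || u) && u)  //  !!r.
          branch 1.1.1 (add !((!t || u) && u)):
            !((!t || u) && u): β-rule — branch into !(!t || u)  //  !u.
              branch 1.1.1.1 (add !(!t || u)):
                !(!t || u): α-rule — add !!t, !u.
                ○ open, literals {p=0, t=1, u=0}.
              branch 1.1.1.2 (add !u):
                ○ open, literals {p=0, u=0}.
          branch 1.1.2 (add !!r):
            ○ open, literals {p=0, r=1}.
      branch 1.2 (add !!q):
        ○ open, literals {p=0, q=1}.
  branch 2 (add ((!u == q) == s)):
    !((((!t || u) && u) && !r) && !q): β-rule — branch into !(((!t || u) && u) && !r)  //  !!q.
      branch 2.1 (add !(((!t || u) && u) && !r)):
        ((!u == q) == s): β-rule — branch into (!u == q), s  //  !(!u == q), !s.
          branch 2.1.1 (add (!u == q), s):
            !(((!t || u) && u) && !r): β-rule — branch into !((!t || u) && u)  //  !!r.
              branch 2.1.1.1 (add !((!t || u) && u)):
                (!u == q): β-rule — branch into !u, q  //  !!u, !q.
                  branch 2.1.1.1.1 (add !u, q):
                    !((!t || u) && u): β-rule — branch into !(!t || u)  //  !u.
                      branch 2.1.1.1.1.1 (add !(!t || u)):
                        !(!t || u): α-rule — add !!t, !u.
                        ○ open, literals {q=1, s=1, t=1, u=0}.
                      branch 2.1.1.1.1.2 (add !u):
                        ○ open, literals {q=1, s=1, u=0}.
                  branch 2.1.1.1.2 (add !!u, !q):
                    !((!t || u) && u): β-rule — branch into !(!t || u)  //  !u.
                      branch 2.1.1.1.2.1 (add !(!t || u)):
                        !(!t || u): α-rule — add !!t, !u.
                        × closes — contains both u and !u.
                      branch 2.1.1.1.2.2 (add !u):
                        × closes — contains both u and !u.
              branch 2.1.1.2 (add !!r):
                (!u == q): β-rule — branch into !u, q  //  !!u, !q.
                  branch 2.1.1.2.1 (add !u, q):
                    ○ open, literals {q=1, r=1, s=1, u=0}.
                  branch 2.1.1.2.2 (add !!u, !q):
                    ○ open, literals {q=0, r=1, s=1, u=1}.
          branch 2.1.2 (add !(!u == q), !s):
            !(((!t || u) && u) && !r): β-rule — branch into !((!t || u) && u)  //  !!r.
              branch 2.1.2.1 (add !((!t || u) && u)):
                !(!u == q): β-rule — branch into !u, !q  //  !!u, q.
                  branch 2.1.2.1.1 (add !u, !q):
                    !((!t || u) && u): β-rule — branch into !(!t || u)  //  !u.
                      branch 2.1.2.1.1.1 (add !(!t || u)):
                        !(!t || u): α-rule — add !!t, !u.
                        ○ open, literals {q=0, s=0, t=1, u=0}.
                      branch 2.1.2.1.1.2 (add !u):
                        ○ open, literals {q=0, s=0, u=0}.
                  branch 2.1.2.1.2 (add !!u, q):
                    !((!t || u) && u): β-rule — branch into !(!t || u)  //  !u.
                      branch 2.1.2.1.2.1 (add !(!t || u)):
                        !(!t || u): α-rule — add !!t, !u.
                        × closes — contains both u and !u.
                      branch 2.1.2.1.2.2 (add !u):
                        × closes — contains both u and !u.
              branch 2.1.2.2 (add !!r):
                !(!u == q): β-rule — branch into !u, !q  //  !!u, q.
                  branch 2.1.2.2.1 (add !u, !q):
                    ○ open, literals {q=0, r=1, s=0, u=0}.
                  branch 2.1.2.2.2 (add !!u, q):
                    ○ open, literals {q=1, r=1, s=0, u=1}.
      branch 2.2 (add !!q):
        ((!u == q) == s): β-rule — branch into (!u == q), s  //  !(!u == q), !s.
          branch 2.2.1 (add (!u == q), s):
            (!u == q): β-rule — branch into !u, q  //  !!u, !q.
              branch 2.2.1.1 (add !u, q):
                ○ open, literals {q=1, s=1, u=0}.
              branch 2.2.1.2 (add !!u, !q):
                × closes — contains both q and !q.
          branch 2.2.2 (add !(!u == q), !s):
            !(!u == q): β-rule — branch into !u, !q  //  !!u, q.
              branch 2.2.2.1 (add !u, !q):
                × closes — contains both q and !q.
              branch 2.2.2.2 (add !!u, q):
                ○ open, literals {q=1, s=0, u=1}.
6 branches closed, 14 open.
Each open branch fixes some atoms; the unmentioned ones are free. Counting distinct full assignments: branch {p=0, t=1, u=0} (s, q, r) contributes 8 new; branch {p=0, u=0} (s, q, t, r) contributes 8 new; branch {p=0, r=1} (u, s, q, t) contributes 8 new; branch {p=0, q=1} (u, s, t, r) contributes 4 new; branch {q=1, s=1, t=1, u=0} (p, r) contributes 2 new; branch {q=1, s=1, u=0} (t, p, r) contributes 2 new; branch {q=1, r=1, s=1, u=0} (t, p) contributes 0 new; branch {q=0, r=1, s=1, u=1} (t, p) contributes 2 new; branch {q=0, s=0, t=1, u=0} (p, r) contributes 2 new; branch {q=0, s=0, u=0} (t, p, r) contributes 2 new; branch {q=0, r=1, s=0, u=0} (t, p) contributes 0 new; branch {q=1, r=1, s=0, u=1} (t, p) contributes 2 new; branch {q=1, s=1, u=0} (t, p, r) contributes 0 new; branch {q=1, s=0, u=1} (t, p, r) contributes 2 new. Total: 42.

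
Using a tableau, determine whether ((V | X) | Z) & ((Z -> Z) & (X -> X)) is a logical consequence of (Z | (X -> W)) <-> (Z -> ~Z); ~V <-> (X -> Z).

Initial set: {((Z | (X -> W)) <-> (Z -> ~Z)); (~V <-> (X -> Z)); ~(((V | X) | Z) & ((Z -> Z) & (X -> X)))}.
((Z | (X -> W)) <-> (Z -> ~Z)): β-rule — branch into (Z | (X -> W)), (Z -> ~Z)  //  ~(Z | (X -> W)), ~(Z -> ~Z).
  branch 1 (add (Z | (X -> W)), (Z -> ~Z)):
    (~V <-> (X -> Z)): β-rule — branch into ~V, (X -> Z)  //  ~~V, ~(X -> Z).
      branch 1.1 (add ~V, (X -> Z)):
        ~(((V | X) | Z) & ((Z -> Z) & (X -> X))): β-rule — branch into ~((V | X) | Z)  //  ~((Z -> Z) & (X -> X)).
          branch 1.1.1 (add ~((V | X) | Z)):
            ~((V | X) | Z): α-rule — add ~(V | X), ~Z.
            ~(V | X): α-rule — add ~V, ~X.
            (Z | (X -> W)): β-rule — branch into Z  //  (X -> W).
              branch 1.1.1.1 (add Z):
                × closes — contains both Z and ~Z.
              branch 1.1.1.2 (add (X -> W)):
                (Z -> ~Z): β-rule — branch into ~Z  //  ~Z.
                  branch 1.1.1.2.1 (add ~Z):
                    (X -> Z): β-rule — branch into ~X  //  Z.
                      branch 1.1.1.2.1.1 (add ~X):
                        (X -> W): β-rule — branch into ~X  //  W.
                          branch 1.1.1.2.1.1.1 (add ~X):
                            ○ open, literals {V=F, X=F, Z=F}.
                          branch 1.1.1.2.1.1.2 (add W):
                            ○ open, literals {V=F, W=T, X=F, Z=F}.
                      branch 1.1.1.2.1.2 (add Z):
                        × closes — contains both Z and ~Z.
                  branch 1.1.1.2.2 (add ~Z):
                    (X -> Z): β-rule — branch into ~X  //  Z.
                      branch 1.1.1.2.2.1 (add ~X):
                        (X -> W): β-rule — branch into ~X  //  W.
                          branch 1.1.1.2.2.1.1 (add ~X):
                            ○ open, literals {V=F, X=F, Z=F}.
                          branch 1.1.1.2.2.1.2 (add W):
                            ○ open, literals {V=F, W=T, X=F, Z=F}.
                      branch 1.1.1.2.2.2 (add Z):
                        × closes — contains both Z and ~Z.
          branch 1.1.2 (add ~((Z -> Z) & (X -> X))):
            (Z | (X -> W)): β-rule — branch into Z  //  (X -> W).
              branch 1.1.2.1 (add Z):
                (Z -> ~Z): β-rule — branch into ~Z  //  ~Z.
                  branch 1.1.2.1.1 (add ~Z):
                    × closes — contains both Z and ~Z.
                  branch 1.1.2.1.2 (add ~Z):
                    × closes — contains both Z and ~Z.
              branch 1.1.2.2 (add (X -> W)):
                (Z -> ~Z): β-rule — branch into ~Z  //  ~Z.
                  branch 1.1.2.2.1 (add ~Z):
                    (X -> Z): β-rule — branch into ~X  //  Z.
                      branch 1.1.2.2.1.1 (add ~X):
                        ~((Z -> Z) & (X -> X)): β-rule — branch into ~(Z -> Z)  //  ~(X -> X).
                          branch 1.1.2.2.1.1.1 (add ~(Z -> Z)):
                            ~(Z -> Z): α-rule — add Z, ~Z.
                            × closes — contains both Z and ~Z.
                          branch 1.1.2.2.1.1.2 (add ~(X -> X)):
                            ~(X -> X): α-rule — add X, ~X.
                            × closes — contains both X and ~X.
                      branch 1.1.2.2.1.2 (add Z):
                        × closes — contains both Z and ~Z.
                  branch 1.1.2.2.2 (add ~Z):
                    (X -> Z): β-rule — branch into ~X  //  Z.
                      branch 1.1.2.2.2.1 (add ~X):
                        ~((Z -> Z) & (X -> X)): β-rule — branch into ~(Z -> Z)  //  ~(X -> X).
                          branch 1.1.2.2.2.1.1 (add ~(Z -> Z)):
                            ~(Z -> Z): α-rule — add Z, ~Z.
                            × closes — contains both Z and ~Z.
                          branch 1.1.2.2.2.1.2 (add ~(X -> X)):
                            ~(X -> X): α-rule — add X, ~X.
                            × closes — contains both X and ~X.
                      branch 1.1.2.2.2.2 (add Z):
                        × closes — contains both Z and ~Z.
      branch 1.2 (add ~~V, ~(X -> Z)):
        ~(X -> Z): α-rule — add X, ~Z.
        ~(((V | X) | Z) & ((Z -> Z) & (X -> X))): β-rule — branch into ~((V | X) | Z)  //  ~((Z -> Z) & (X -> X)).
          branch 1.2.1 (add ~((V | X) | Z)):
            ~((V | X) | Z): α-rule — add ~(V | X), ~Z.
            ~(V | X): α-rule — add ~V, ~X.
            × closes — contains both V and ~V.
          branch 1.2.2 (add ~((Z -> Z) & (X -> X))):
            (Z | (X -> W)): β-rule — branch into Z  //  (X -> W).
              branch 1.2.2.1 (add Z):
                × closes — contains both Z and ~Z.
              branch 1.2.2.2 (add (X -> W)):
                (Z -> ~Z): β-rule — branch into ~Z  //  ~Z.
                  branch 1.2.2.2.1 (add ~Z):
                    ~((Z -> Z) & (X -> X)): β-rule — branch into ~(Z -> Z)  //  ~(X -> X).
                      branch 1.2.2.2.1.1 (add ~(Z -> Z)):
                        ~(Z -> Z): α-rule — add Z, ~Z.
                        × closes — contains both Z and ~Z.
                      branch 1.2.2.2.1.2 (add ~(X -> X)):
                        ~(X -> X): α-rule — add X, ~X.
                        × closes — contains both X and ~X.
                  branch 1.2.2.2.2 (add ~Z):
                    ~((Z -> Z) & (X -> X)): β-rule — branch into ~(Z -> Z)  //  ~(X -> X).
                      branch 1.2.2.2.2.1 (add ~(Z -> Z)):
                        ~(Z -> Z): α-rule — add Z, ~Z.
                        × closes — contains both Z and ~Z.
                      branch 1.2.2.2.2.2 (add ~(X -> X)):
                        ~(X -> X): α-rule — add X, ~X.
                        × closes — contains both X and ~X.
  branch 2 (add ~(Z | (X -> W)), ~(Z -> ~Z)):
    ~(Z | (X -> W)): α-rule — add ~Z, ~(X -> W).
    ~(Z -> ~Z): α-rule — add Z, ~~Z.
    × closes — contains both Z and ~Z.
18 branches closed, 4 open.
An open branch gives a countermodel: V=F, X=F, Z=F (unmentioned atoms arbitrary); the premises hold there but the conclusion fails.

No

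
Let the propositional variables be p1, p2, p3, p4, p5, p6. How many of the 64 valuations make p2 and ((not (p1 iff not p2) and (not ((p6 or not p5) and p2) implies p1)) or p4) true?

24

Initial set: {(p2 and ((not (p1 iff not p2) and (not ((p6 or not p5) and p2) implies p1)) or p4))}.
(p2 and ((not (p1 iff not p2) and (not ((p6 or not p5) and p2) implies p1)) or p4)): α-rule — add p2, ((not (p1 iff not p2) and (not ((p6 or not p5) and p2) implies p1)) or p4).
((not (p1 iff not p2) and (not ((p6 or not p5) and p2) implies p1)) or p4): β-rule — branch into (not (p1 iff not p2) and (not ((p6 or not p5) and p2) implies p1))  //  p4.
  branch 1 (add (not (p1 iff not p2) and (not ((p6 or not p5) and p2) implies p1))):
    (not (p1 iff not p2) and (not ((p6 or not p5) and p2) implies p1)): α-rule — add not (p1 iff not p2), (not ((p6 or not p5) and p2) implies p1).
    not (p1 iff not p2): β-rule — branch into p1, not not p2  //  not p1, not p2.
      branch 1.1 (add p1, not not p2):
        (not ((p6 or not p5) and p2) implies p1): β-rule — branch into not not ((p6 or not p5) and p2)  //  p1.
          branch 1.1.1 (add not not ((p6 or not p5) and p2)):
            not not ((p6 or not p5) and p2): α-rule — add (p6 or not p5), p2.
            (p6 or not p5): β-rule — branch into p6  //  not p5.
              branch 1.1.1.1 (add p6):
                ○ open, literals {p1=T, p2=T, p6=T}.
              branch 1.1.1.2 (add not p5):
                ○ open, literals {p1=T, p2=T, p5=F}.
          branch 1.1.2 (add p1):
            ○ open, literals {p1=T, p2=T}.
      branch 1.2 (add not p1, not p2):
        × closes — contains both p2 and not p2.
  branch 2 (add p4):
    ○ open, literals {p2=T, p4=T}.
1 branch closed, 4 open.
Each open branch fixes some atoms; the unmentioned ones are free. Counting distinct full assignments: branch {p1=T, p2=T, p6=T} (p3, p4, p5) contributes 8 new; branch {p1=T, p2=T, p5=F} (p3, p4, p6) contributes 4 new; branch {p1=T, p2=T} (p3, p4, p5, p6) contributes 4 new; branch {p2=T, p4=T} (p1, p3, p5, p6) contributes 8 new. Total: 24.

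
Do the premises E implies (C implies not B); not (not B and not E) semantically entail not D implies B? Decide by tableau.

Initial set: {T (E implies (C implies not B)); T not (not B and not E); F (not D implies B)}.
F (not D implies B): α-rule — add T not D, F B.
T (E implies (C implies not B)): β-rule — branch into F E  //  T (C implies not B).
  branch 1 (add F E):
    T not (not B and not E): β-rule — branch into F not B  //  F not E.
      branch 1.1 (add F not B):
        × closes — contains both B and not B.
      branch 1.2 (add F not E):
        × closes — contains both E and not E.
  branch 2 (add T (C implies not B)):
    T not (not B and not E): β-rule — branch into F not B  //  F not E.
      branch 2.1 (add F not B):
        × closes — contains both B and not B.
      branch 2.2 (add F not E):
        T (C implies not B): β-rule — branch into F C  //  T not B.
          branch 2.2.1 (add F C):
            ○ open, literals {B=F, C=F, D=F, E=T}.
          branch 2.2.2 (add T not B):
            ○ open, literals {B=F, D=F, E=T}.
3 branches closed, 2 open.
An open branch gives a countermodel: B=F, C=F, D=F, E=T (unmentioned atoms arbitrary); the premises hold there but the conclusion fails.

No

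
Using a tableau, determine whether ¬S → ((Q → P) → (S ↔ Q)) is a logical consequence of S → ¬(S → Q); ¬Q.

Yes

Initial set: {(S → ¬(S → Q)); ¬Q; ¬(¬S → ((Q → P) → (S ↔ Q)))}.
¬(¬S → ((Q → P) → (S ↔ Q))): α-rule — add ¬S, ¬((Q → P) → (S ↔ Q)).
¬((Q → P) → (S ↔ Q)): α-rule — add (Q → P), ¬(S ↔ Q).
(S → ¬(S → Q)): β-rule — branch into ¬S  //  ¬(S → Q).
  branch 1 (add ¬S):
    (Q → P): β-rule — branch into ¬Q  //  P.
      branch 1.1 (add ¬Q):
        ¬(S ↔ Q): β-rule — branch into S, ¬Q  //  ¬S, Q.
          branch 1.1.1 (add S, ¬Q):
            × closes — contains both S and ¬S.
          branch 1.1.2 (add ¬S, Q):
            × closes — contains both Q and ¬Q.
      branch 1.2 (add P):
        ¬(S ↔ Q): β-rule — branch into S, ¬Q  //  ¬S, Q.
          branch 1.2.1 (add S, ¬Q):
            × closes — contains both S and ¬S.
          branch 1.2.2 (add ¬S, Q):
            × closes — contains both Q and ¬Q.
  branch 2 (add ¬(S → Q)):
    ¬(S → Q): α-rule — add S, ¬Q.
    × closes — contains both S and ¬S.
All 5 branches close.
Every branch closed, so the premises entail the conclusion.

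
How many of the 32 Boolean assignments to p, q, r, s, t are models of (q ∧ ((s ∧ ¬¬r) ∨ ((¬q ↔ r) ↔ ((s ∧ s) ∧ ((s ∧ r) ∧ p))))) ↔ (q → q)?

Initial set: {((q ∧ ((s ∧ ¬¬r) ∨ ((¬q ↔ r) ↔ ((s ∧ s) ∧ ((s ∧ r) ∧ p))))) ↔ (q → q))}.
((q ∧ ((s ∧ ¬¬r) ∨ ((¬q ↔ r) ↔ ((s ∧ s) ∧ ((s ∧ r) ∧ p))))) ↔ (q → q)): β-rule — branch into (q ∧ ((s ∧ ¬¬r) ∨ ((¬q ↔ r) ↔ ((s ∧ s) ∧ ((s ∧ r) ∧ p))))), (q → q)  //  ¬(q ∧ ((s ∧ ¬¬r) ∨ ((¬q ↔ r) ↔ ((s ∧ s) ∧ ((s ∧ r) ∧ p))))), ¬(q → q).
  branch 1 (add (q ∧ ((s ∧ ¬¬r) ∨ ((¬q ↔ r) ↔ ((s ∧ s) ∧ ((s ∧ r) ∧ p))))), (q → q)):
    (q ∧ ((s ∧ ¬¬r) ∨ ((¬q ↔ r) ↔ ((s ∧ s) ∧ ((s ∧ r) ∧ p))))): α-rule — add q, ((s ∧ ¬¬r) ∨ ((¬q ↔ r) ↔ ((s ∧ s) ∧ ((s ∧ r) ∧ p)))).
    (q → q): β-rule — branch into ¬q  //  q.
      branch 1.1 (add ¬q):
        × closes — contains both q and ¬q.
      branch 1.2 (add q):
        ((s ∧ ¬¬r) ∨ ((¬q ↔ r) ↔ ((s ∧ s) ∧ ((s ∧ r) ∧ p)))): β-rule — branch into (s ∧ ¬¬r)  //  ((¬q ↔ r) ↔ ((s ∧ s) ∧ ((s ∧ r) ∧ p))).
          branch 1.2.1 (add (s ∧ ¬¬r)):
            (s ∧ ¬¬r): α-rule — add s, ¬¬r.
            ¬¬r: drop double negation, giving r.
            ○ open, literals {q=1, r=1, s=1}.
          branch 1.2.2 (add ((¬q ↔ r) ↔ ((s ∧ s) ∧ ((s ∧ r) ∧ p)))):
            ((¬q ↔ r) ↔ ((s ∧ s) ∧ ((s ∧ r) ∧ p))): β-rule — branch into (¬q ↔ r), ((s ∧ s) ∧ ((s ∧ r) ∧ p))  //  ¬(¬q ↔ r), ¬((s ∧ s) ∧ ((s ∧ r) ∧ p)).
              branch 1.2.2.1 (add (¬q ↔ r), ((s ∧ s) ∧ ((s ∧ r) ∧ p))):
                ((s ∧ s) ∧ ((s ∧ r) ∧ p)): α-rule — add (s ∧ s), ((s ∧ r) ∧ p).
                (s ∧ s): α-rule — add s, s.
                ((s ∧ r) ∧ p): α-rule — add (s ∧ r), p.
                (s ∧ r): α-rule — add s, r.
                (¬q ↔ r): β-rule — branch into ¬q, r  //  ¬¬q, ¬r.
                  branch 1.2.2.1.1 (add ¬q, r):
                    × closes — contains both q and ¬q.
                  branch 1.2.2.1.2 (add ¬¬q, ¬r):
                    × closes — contains both r and ¬r.
              branch 1.2.2.2 (add ¬(¬q ↔ r), ¬((s ∧ s) ∧ ((s ∧ r) ∧ p))):
                ¬(¬q ↔ r): β-rule — branch into ¬q, ¬r  //  ¬¬q, r.
                  branch 1.2.2.2.1 (add ¬q, ¬r):
                    × closes — contains both q and ¬q.
                  branch 1.2.2.2.2 (add ¬¬q, r):
                    ¬((s ∧ s) ∧ ((s ∧ r) ∧ p)): β-rule — branch into ¬(s ∧ s)  //  ¬((s ∧ r) ∧ p).
                      branch 1.2.2.2.2.1 (add ¬(s ∧ s)):
                        ¬(s ∧ s): β-rule — branch into ¬s  //  ¬s.
                          branch 1.2.2.2.2.1.1 (add ¬s):
                            ○ open, literals {q=1, r=1, s=0}.
                          branch 1.2.2.2.2.1.2 (add ¬s):
                            ○ open, literals {q=1, r=1, s=0}.
                      branch 1.2.2.2.2.2 (add ¬((s ∧ r) ∧ p)):
                        ¬((s ∧ r) ∧ p): β-rule — branch into ¬(s ∧ r)  //  ¬p.
                          branch 1.2.2.2.2.2.1 (add ¬(s ∧ r)):
                            ¬(s ∧ r): β-rule — branch into ¬s  //  ¬r.
                              branch 1.2.2.2.2.2.1.1 (add ¬s):
                                ○ open, literals {q=1, r=1, s=0}.
                              branch 1.2.2.2.2.2.1.2 (add ¬r):
                                × closes — contains both r and ¬r.
                          branch 1.2.2.2.2.2.2 (add ¬p):
                            ○ open, literals {p=0, q=1, r=1}.
  branch 2 (add ¬(q ∧ ((s ∧ ¬¬r) ∨ ((¬q ↔ r) ↔ ((s ∧ s) ∧ ((s ∧ r) ∧ p))))), ¬(q → q)):
    ¬(q → q): α-rule — add q, ¬q.
    × closes — contains both q and ¬q.
6 branches closed, 5 open.
Each open branch fixes some atoms; the unmentioned ones are free. Counting distinct full assignments: branch {q=1, r=1, s=1} (p, t) contributes 4 new; branch {q=1, r=1, s=0} (p, t) contributes 4 new; branch {q=1, r=1, s=0} (p, t) contributes 0 new; branch {q=1, r=1, s=0} (p, t) contributes 0 new; branch {p=0, q=1, r=1} (s, t) contributes 0 new. Total: 8.

8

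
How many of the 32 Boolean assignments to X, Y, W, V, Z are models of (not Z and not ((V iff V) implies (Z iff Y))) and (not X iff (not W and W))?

4

Initial set: {T ((not Z and not ((V iff V) implies (Z iff Y))) and (not X iff (not W and W)))}.
T ((not Z and not ((V iff V) implies (Z iff Y))) and (not X iff (not W and W))): α-rule — add T (not Z and not ((V iff V) implies (Z iff Y))), T (not X iff (not W and W)).
T (not Z and not ((V iff V) implies (Z iff Y))): α-rule — add T not Z, T not ((V iff V) implies (Z iff Y)).
T not ((V iff V) implies (Z iff Y)): α-rule — add T (V iff V), F (Z iff Y).
T (not X iff (not W and W)): β-rule — branch into T not X, T (not W and W)  //  F not X, F (not W and W).
  branch 1 (add T not X, T (not W and W)):
    T (not W and W): α-rule — add T not W, T W.
    × closes — contains both W and not W.
  branch 2 (add F not X, F (not W and W)):
    T (V iff V): β-rule — branch into T V, T V  //  F V, F V.
      branch 2.1 (add T V, T V):
        F (Z iff Y): β-rule — branch into T Z, F Y  //  F Z, T Y.
          branch 2.1.1 (add T Z, F Y):
            × closes — contains both Z and not Z.
          branch 2.1.2 (add F Z, T Y):
            F (not W and W): β-rule — branch into F not W  //  F W.
              branch 2.1.2.1 (add F not W):
                ○ open, literals {V=1, W=1, X=1, Y=1, Z=0}.
              branch 2.1.2.2 (add F W):
                ○ open, literals {V=1, W=0, X=1, Y=1, Z=0}.
      branch 2.2 (add F V, F V):
        F (Z iff Y): β-rule — branch into T Z, F Y  //  F Z, T Y.
          branch 2.2.1 (add T Z, F Y):
            × closes — contains both Z and not Z.
          branch 2.2.2 (add F Z, T Y):
            F (not W and W): β-rule — branch into F not W  //  F W.
              branch 2.2.2.1 (add F not W):
                ○ open, literals {V=0, W=1, X=1, Y=1, Z=0}.
              branch 2.2.2.2 (add F W):
                ○ open, literals {V=0, W=0, X=1, Y=1, Z=0}.
3 branches closed, 4 open.
Each open branch fixes some atoms; the unmentioned ones are free. Counting distinct full assignments: branch {V=1, W=1, X=1, Y=1, Z=0} (none free) contributes 1 new; branch {V=1, W=0, X=1, Y=1, Z=0} (none free) contributes 1 new; branch {V=0, W=1, X=1, Y=1, Z=0} (none free) contributes 1 new; branch {V=0, W=0, X=1, Y=1, Z=0} (none free) contributes 1 new. Total: 4.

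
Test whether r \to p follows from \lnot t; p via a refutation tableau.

Initial set: {\lnot t; p; \lnot (r \to p)}.
\lnot (r \to p): α-rule — add r, \lnot p.
× closes — contains both p and \lnot p.
All 1 branch closes.
Every branch closed, so the premises entail the conclusion.

Yes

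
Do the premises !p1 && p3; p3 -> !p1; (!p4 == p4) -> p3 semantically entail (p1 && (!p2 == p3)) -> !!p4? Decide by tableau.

Initial set: {(!p1 && p3); (p3 -> !p1); ((!p4 == p4) -> p3); !((p1 && (!p2 == p3)) -> !!p4)}.
(!p1 && p3): α-rule — add !p1, p3.
!((p1 && (!p2 == p3)) -> !!p4): α-rule — add (p1 && (!p2 == p3)), !!!p4.
(p1 && (!p2 == p3)): α-rule — add p1, (!p2 == p3).
× closes — contains both p1 and !p1.
All 1 branch closes.
Every branch closed, so the premises entail the conclusion.

Yes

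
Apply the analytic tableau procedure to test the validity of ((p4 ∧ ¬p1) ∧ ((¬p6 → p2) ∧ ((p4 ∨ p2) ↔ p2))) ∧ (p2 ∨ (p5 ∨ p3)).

Not valid

Assume the negation and expand:
Initial set: {¬(((p4 ∧ ¬p1) ∧ ((¬p6 → p2) ∧ ((p4 ∨ p2) ↔ p2))) ∧ (p2 ∨ (p5 ∨ p3)))}.
¬(((p4 ∧ ¬p1) ∧ ((¬p6 → p2) ∧ ((p4 ∨ p2) ↔ p2))) ∧ (p2 ∨ (p5 ∨ p3))): β-rule — branch into ¬((p4 ∧ ¬p1) ∧ ((¬p6 → p2) ∧ ((p4 ∨ p2) ↔ p2)))  //  ¬(p2 ∨ (p5 ∨ p3)).
  branch 1 (add ¬((p4 ∧ ¬p1) ∧ ((¬p6 → p2) ∧ ((p4 ∨ p2) ↔ p2)))):
    ¬((p4 ∧ ¬p1) ∧ ((¬p6 → p2) ∧ ((p4 ∨ p2) ↔ p2))): β-rule — branch into ¬(p4 ∧ ¬p1)  //  ¬((¬p6 → p2) ∧ ((p4 ∨ p2) ↔ p2)).
      branch 1.1 (add ¬(p4 ∧ ¬p1)):
        ¬(p4 ∧ ¬p1): β-rule — branch into ¬p4  //  ¬¬p1.
          branch 1.1.1 (add ¬p4):
            ○ open, literals {p4=0}.
          branch 1.1.2 (add ¬¬p1):
            ○ open, literals {p1=1}.
      branch 1.2 (add ¬((¬p6 → p2) ∧ ((p4 ∨ p2) ↔ p2))):
        ¬((¬p6 → p2) ∧ ((p4 ∨ p2) ↔ p2)): β-rule — branch into ¬(¬p6 → p2)  //  ¬((p4 ∨ p2) ↔ p2).
          branch 1.2.1 (add ¬(¬p6 → p2)):
            ¬(¬p6 → p2): α-rule — add ¬p6, ¬p2.
            ○ open, literals {p2=0, p6=0}.
          branch 1.2.2 (add ¬((p4 ∨ p2) ↔ p2)):
            ¬((p4 ∨ p2) ↔ p2): β-rule — branch into (p4 ∨ p2), ¬p2  //  ¬(p4 ∨ p2), p2.
              branch 1.2.2.1 (add (p4 ∨ p2), ¬p2):
                (p4 ∨ p2): β-rule — branch into p4  //  p2.
                  branch 1.2.2.1.1 (add p4):
                    ○ open, literals {p2=0, p4=1}.
                  branch 1.2.2.1.2 (add p2):
                    × closes — contains both p2 and ¬p2.
              branch 1.2.2.2 (add ¬(p4 ∨ p2), p2):
                ¬(p4 ∨ p2): α-rule — add ¬p4, ¬p2.
                × closes — contains both p2 and ¬p2.
  branch 2 (add ¬(p2 ∨ (p5 ∨ p3))):
    ¬(p2 ∨ (p5 ∨ p3)): α-rule — add ¬p2, ¬(p5 ∨ p3).
    ¬(p5 ∨ p3): α-rule — add ¬p5, ¬p3.
    ○ open, literals {p2=0, p3=0, p5=0}.
2 branches closed, 5 open.
An open branch gives a countermodel: p4=0 (unmentioned atoms arbitrary); under it the original formula is false.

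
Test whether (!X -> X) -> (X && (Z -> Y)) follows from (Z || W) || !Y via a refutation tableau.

No

Initial set: {((Z || W) || !Y); !((!X -> X) -> (X && (Z -> Y)))}.
!((!X -> X) -> (X && (Z -> Y))): α-rule — add (!X -> X), !(X && (Z -> Y)).
((Z || W) || !Y): β-rule — branch into (Z || W)  //  !Y.
  branch 1 (add (Z || W)):
    (!X -> X): β-rule — branch into !!X  //  X.
      branch 1.1 (add !!X):
        !(X && (Z -> Y)): β-rule — branch into !X  //  !(Z -> Y).
          branch 1.1.1 (add !X):
            × closes — contains both X and !X.
          branch 1.1.2 (add !(Z -> Y)):
            !(Z -> Y): α-rule — add Z, !Y.
            (Z || W): β-rule — branch into Z  //  W.
              branch 1.1.2.1 (add Z):
                ○ open, literals {X=1, Y=0, Z=1}.
              branch 1.1.2.2 (add W):
                ○ open, literals {W=1, X=1, Y=0, Z=1}.
      branch 1.2 (add X):
        !(X && (Z -> Y)): β-rule — branch into !X  //  !(Z -> Y).
          branch 1.2.1 (add !X):
            × closes — contains both X and !X.
          branch 1.2.2 (add !(Z -> Y)):
            !(Z -> Y): α-rule — add Z, !Y.
            (Z || W): β-rule — branch into Z  //  W.
              branch 1.2.2.1 (add Z):
                ○ open, literals {X=1, Y=0, Z=1}.
              branch 1.2.2.2 (add W):
                ○ open, literals {W=1, X=1, Y=0, Z=1}.
  branch 2 (add !Y):
    (!X -> X): β-rule — branch into !!X  //  X.
      branch 2.1 (add !!X):
        !(X && (Z -> Y)): β-rule — branch into !X  //  !(Z -> Y).
          branch 2.1.1 (add !X):
            × closes — contains both X and !X.
          branch 2.1.2 (add !(Z -> Y)):
            !(Z -> Y): α-rule — add Z, !Y.
            ○ open, literals {X=1, Y=0, Z=1}.
      branch 2.2 (add X):
        !(X && (Z -> Y)): β-rule — branch into !X  //  !(Z -> Y).
          branch 2.2.1 (add !X):
            × closes — contains both X and !X.
          branch 2.2.2 (add !(Z -> Y)):
            !(Z -> Y): α-rule — add Z, !Y.
            ○ open, literals {X=1, Y=0, Z=1}.
4 branches closed, 6 open.
An open branch gives a countermodel: X=1, Y=0, Z=1 (unmentioned atoms arbitrary); the premises hold there but the conclusion fails.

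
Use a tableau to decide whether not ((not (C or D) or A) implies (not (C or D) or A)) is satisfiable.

Unsatisfiable

Initial set: {not ((not (C or D) or A) implies (not (C or D) or A))}.
not ((not (C or D) or A) implies (not (C or D) or A)): α-rule — add (not (C or D) or A), not (not (C or D) or A).
not (not (C or D) or A): α-rule — add not not (C or D), not A.
(not (C or D) or A): β-rule — branch into not (C or D)  //  A.
  branch 1 (add not (C or D)):
    not (C or D): α-rule — add not C, not D.
    not not (C or D): β-rule — branch into C  //  D.
      branch 1.1 (add C):
        × closes — contains both C and not C.
      branch 1.2 (add D):
        × closes — contains both D and not D.
  branch 2 (add A):
    × closes — contains both A and not A.
All 3 branches close.
Every branch closed; the formula is unsatisfiable.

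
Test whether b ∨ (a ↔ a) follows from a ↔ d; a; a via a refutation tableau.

Initial set: {T (a ↔ d); T a; T a; F (b ∨ (a ↔ a))}.
F (b ∨ (a ↔ a)): α-rule — add F b, F (a ↔ a).
T (a ↔ d): β-rule — branch into T a, T d  //  F a, F d.
  branch 1 (add T a, T d):
    F (a ↔ a): β-rule — branch into T a, F a  //  F a, T a.
      branch 1.1 (add T a, F a):
        × closes — contains both a and ¬a.
      branch 1.2 (add F a, T a):
        × closes — contains both a and ¬a.
  branch 2 (add F a, F d):
    × closes — contains both a and ¬a.
All 3 branches close.
Every branch closed, so the premises entail the conclusion.

Yes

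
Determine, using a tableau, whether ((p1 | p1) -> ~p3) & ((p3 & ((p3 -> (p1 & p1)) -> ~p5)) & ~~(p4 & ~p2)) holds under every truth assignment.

Not valid

Assume the negation and expand:
Initial set: {~(((p1 | p1) -> ~p3) & ((p3 & ((p3 -> (p1 & p1)) -> ~p5)) & ~~(p4 & ~p2)))}.
~(((p1 | p1) -> ~p3) & ((p3 & ((p3 -> (p1 & p1)) -> ~p5)) & ~~(p4 & ~p2))): β-rule — branch into ~((p1 | p1) -> ~p3)  //  ~((p3 & ((p3 -> (p1 & p1)) -> ~p5)) & ~~(p4 & ~p2)).
  branch 1 (add ~((p1 | p1) -> ~p3)):
    ~((p1 | p1) -> ~p3): α-rule — add (p1 | p1), ~~p3.
    (p1 | p1): β-rule — branch into p1  //  p1.
      branch 1.1 (add p1):
        ○ open, literals {p1=true, p3=true}.
      branch 1.2 (add p1):
        ○ open, literals {p1=true, p3=true}.
  branch 2 (add ~((p3 & ((p3 -> (p1 & p1)) -> ~p5)) & ~~(p4 & ~p2))):
    ~((p3 & ((p3 -> (p1 & p1)) -> ~p5)) & ~~(p4 & ~p2)): β-rule — branch into ~(p3 & ((p3 -> (p1 & p1)) -> ~p5))  //  ~~~(p4 & ~p2).
      branch 2.1 (add ~(p3 & ((p3 -> (p1 & p1)) -> ~p5))):
        ~(p3 & ((p3 -> (p1 & p1)) -> ~p5)): β-rule — branch into ~p3  //  ~((p3 -> (p1 & p1)) -> ~p5).
          branch 2.1.1 (add ~p3):
            ○ open, literals {p3=false}.
          branch 2.1.2 (add ~((p3 -> (p1 & p1)) -> ~p5)):
            ~((p3 -> (p1 & p1)) -> ~p5): α-rule — add (p3 -> (p1 & p1)), ~~p5.
            (p3 -> (p1 & p1)): β-rule — branch into ~p3  //  (p1 & p1).
              branch 2.1.2.1 (add ~p3):
                ○ open, literals {p3=false, p5=true}.
              branch 2.1.2.2 (add (p1 & p1)):
                (p1 & p1): α-rule — add p1, p1.
                ○ open, literals {p1=true, p5=true}.
      branch 2.2 (add ~~~(p4 & ~p2)):
        ~~~(p4 & ~p2): drop double negation, giving ~(p4 & ~p2).
        ~(p4 & ~p2): β-rule — branch into ~p4  //  ~~p2.
          branch 2.2.1 (add ~p4):
            ○ open, literals {p4=false}.
          branch 2.2.2 (add ~~p2):
            ○ open, literals {p2=true}.
0 branches closed, 7 open.
An open branch gives a countermodel: p1=true, p3=true (unmentioned atoms arbitrary); under it the original formula is false.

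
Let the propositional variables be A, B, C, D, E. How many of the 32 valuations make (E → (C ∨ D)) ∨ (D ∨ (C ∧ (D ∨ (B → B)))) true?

28

Initial set: {((E → (C ∨ D)) ∨ (D ∨ (C ∧ (D ∨ (B → B)))))}.
((E → (C ∨ D)) ∨ (D ∨ (C ∧ (D ∨ (B → B))))): β-rule — branch into (E → (C ∨ D))  //  (D ∨ (C ∧ (D ∨ (B → B)))).
  branch 1 (add (E → (C ∨ D))):
    (E → (C ∨ D)): β-rule — branch into ¬E  //  (C ∨ D).
      branch 1.1 (add ¬E):
        ○ open, literals {E=F}.
      branch 1.2 (add (C ∨ D)):
        (C ∨ D): β-rule — branch into C  //  D.
          branch 1.2.1 (add C):
            ○ open, literals {C=T}.
          branch 1.2.2 (add D):
            ○ open, literals {D=T}.
  branch 2 (add (D ∨ (C ∧ (D ∨ (B → B))))):
    (D ∨ (C ∧ (D ∨ (B → B)))): β-rule — branch into D  //  (C ∧ (D ∨ (B → B))).
      branch 2.1 (add D):
        ○ open, literals {D=T}.
      branch 2.2 (add (C ∧ (D ∨ (B → B)))):
        (C ∧ (D ∨ (B → B))): α-rule — add C, (D ∨ (B → B)).
        (D ∨ (B → B)): β-rule — branch into D  //  (B → B).
          branch 2.2.1 (add D):
            ○ open, literals {C=T, D=T}.
          branch 2.2.2 (add (B → B)):
            (B → B): β-rule — branch into ¬B  //  B.
              branch 2.2.2.1 (add ¬B):
                ○ open, literals {B=F, C=T}.
              branch 2.2.2.2 (add B):
                ○ open, literals {B=T, C=T}.
0 branches closed, 7 open.
Each open branch fixes some atoms; the unmentioned ones are free. Counting distinct full assignments: branch {E=F} (A, B, C, D) contributes 16 new; branch {C=T} (A, B, D, E) contributes 8 new; branch {D=T} (A, B, C, E) contributes 4 new; branch {D=T} (A, B, C, E) contributes 0 new; branch {C=T, D=T} (A, B, E) contributes 0 new; branch {B=F, C=T} (A, D, E) contributes 0 new; branch {B=T, C=T} (A, D, E) contributes 0 new. Total: 28.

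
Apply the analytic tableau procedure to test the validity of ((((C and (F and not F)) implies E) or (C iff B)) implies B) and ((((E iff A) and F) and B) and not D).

Assume the negation and expand:
Initial set: {not (((((C and (F and not F)) implies E) or (C iff B)) implies B) and ((((E iff A) and F) and B) and not D))}.
not (((((C and (F and not F)) implies E) or (C iff B)) implies B) and ((((E iff A) and F) and B) and not D)): β-rule — branch into not ((((C and (F and not F)) implies E) or (C iff B)) implies B)  //  not ((((E iff A) and F) and B) and not D).
  branch 1 (add not ((((C and (F and not F)) implies E) or (C iff B)) implies B)):
    not ((((C and (F and not F)) implies E) or (C iff B)) implies B): α-rule — add (((C and (F and not F)) implies E) or (C iff B)), not B.
    (((C and (F and not F)) implies E) or (C iff B)): β-rule — branch into ((C and (F and not F)) implies E)  //  (C iff B).
      branch 1.1 (add ((C and (F and not F)) implies E)):
        ((C and (F and not F)) implies E): β-rule — branch into not (C and (F and not F))  //  E.
          branch 1.1.1 (add not (C and (F and not F))):
            not (C and (F and not F)): β-rule — branch into not C  //  not (F and not F).
              branch 1.1.1.1 (add not C):
                ○ open, literals {B=false, C=false}.
              branch 1.1.1.2 (add not (F and not F)):
                not (F and not F): β-rule — branch into not F  //  not not F.
                  branch 1.1.1.2.1 (add not F):
                    ○ open, literals {B=false, F=false}.
                  branch 1.1.1.2.2 (add not not F):
                    ○ open, literals {B=false, F=true}.
          branch 1.1.2 (add E):
            ○ open, literals {B=false, E=true}.
      branch 1.2 (add (C iff B)):
        (C iff B): β-rule — branch into C, B  //  not C, not B.
          branch 1.2.1 (add C, B):
            × closes — contains both B and not B.
          branch 1.2.2 (add not C, not B):
            ○ open, literals {B=false, C=false}.
  branch 2 (add not ((((E iff A) and F) and B) and not D)):
    not ((((E iff A) and F) and B) and not D): β-rule — branch into not (((E iff A) and F) and B)  //  not not D.
      branch 2.1 (add not (((E iff A) and F) and B)):
        not (((E iff A) and F) and B): β-rule — branch into not ((E iff A) and F)  //  not B.
          branch 2.1.1 (add not ((E iff A) and F)):
            not ((E iff A) and F): β-rule — branch into not (E iff A)  //  not F.
              branch 2.1.1.1 (add not (E iff A)):
                not (E iff A): β-rule — branch into E, not A  //  not E, A.
                  branch 2.1.1.1.1 (add E, not A):
                    ○ open, literals {A=false, E=true}.
                  branch 2.1.1.1.2 (add not E, A):
                    ○ open, literals {A=true, E=false}.
              branch 2.1.1.2 (add not F):
                ○ open, literals {F=false}.
          branch 2.1.2 (add not B):
            ○ open, literals {B=false}.
      branch 2.2 (add not not D):
        ○ open, literals {D=true}.
1 branch closed, 10 open.
An open branch gives a countermodel: B=false, C=false (unmentioned atoms arbitrary); under it the original formula is false.

Not valid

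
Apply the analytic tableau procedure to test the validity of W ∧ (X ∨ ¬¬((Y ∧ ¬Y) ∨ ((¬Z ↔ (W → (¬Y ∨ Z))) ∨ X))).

Not valid

Assume the negation and expand:
Initial set: {¬(W ∧ (X ∨ ¬¬((Y ∧ ¬Y) ∨ ((¬Z ↔ (W → (¬Y ∨ Z))) ∨ X))))}.
¬(W ∧ (X ∨ ¬¬((Y ∧ ¬Y) ∨ ((¬Z ↔ (W → (¬Y ∨ Z))) ∨ X)))): β-rule — branch into ¬W  //  ¬(X ∨ ¬¬((Y ∧ ¬Y) ∨ ((¬Z ↔ (W → (¬Y ∨ Z))) ∨ X))).
  branch 1 (add ¬W):
    ○ open, literals {W=false}.
  branch 2 (add ¬(X ∨ ¬¬((Y ∧ ¬Y) ∨ ((¬Z ↔ (W → (¬Y ∨ Z))) ∨ X)))):
    ¬(X ∨ ¬¬((Y ∧ ¬Y) ∨ ((¬Z ↔ (W → (¬Y ∨ Z))) ∨ X))): α-rule — add ¬X, ¬¬¬((Y ∧ ¬Y) ∨ ((¬Z ↔ (W → (¬Y ∨ Z))) ∨ X)).
    ¬¬¬((Y ∧ ¬Y) ∨ ((¬Z ↔ (W → (¬Y ∨ Z))) ∨ X)): drop double negation, giving ¬((Y ∧ ¬Y) ∨ ((¬Z ↔ (W → (¬Y ∨ Z))) ∨ X)).
    ¬((Y ∧ ¬Y) ∨ ((¬Z ↔ (W → (¬Y ∨ Z))) ∨ X)): α-rule — add ¬(Y ∧ ¬Y), ¬((¬Z ↔ (W → (¬Y ∨ Z))) ∨ X).
    ¬((¬Z ↔ (W → (¬Y ∨ Z))) ∨ X): α-rule — add ¬(¬Z ↔ (W → (¬Y ∨ Z))), ¬X.
    ¬(Y ∧ ¬Y): β-rule — branch into ¬Y  //  ¬¬Y.
      branch 2.1 (add ¬Y):
        ¬(¬Z ↔ (W → (¬Y ∨ Z))): β-rule — branch into ¬Z, ¬(W → (¬Y ∨ Z))  //  ¬¬Z, (W → (¬Y ∨ Z)).
          branch 2.1.1 (add ¬Z, ¬(W → (¬Y ∨ Z))):
            ¬(W → (¬Y ∨ Z)): α-rule — add W, ¬(¬Y ∨ Z).
            ¬(¬Y ∨ Z): α-rule — add ¬¬Y, ¬Z.
            × closes — contains both Y and ¬Y.
          branch 2.1.2 (add ¬¬Z, (W → (¬Y ∨ Z))):
            (W → (¬Y ∨ Z)): β-rule — branch into ¬W  //  (¬Y ∨ Z).
              branch 2.1.2.1 (add ¬W):
                ○ open, literals {W=false, X=false, Y=false, Z=true}.
              branch 2.1.2.2 (add (¬Y ∨ Z)):
                (¬Y ∨ Z): β-rule — branch into ¬Y  //  Z.
                  branch 2.1.2.2.1 (add ¬Y):
                    ○ open, literals {X=false, Y=false, Z=true}.
                  branch 2.1.2.2.2 (add Z):
                    ○ open, literals {X=false, Y=false, Z=true}.
      branch 2.2 (add ¬¬Y):
        ¬(¬Z ↔ (W → (¬Y ∨ Z))): β-rule — branch into ¬Z, ¬(W → (¬Y ∨ Z))  //  ¬¬Z, (W → (¬Y ∨ Z)).
          branch 2.2.1 (add ¬Z, ¬(W → (¬Y ∨ Z))):
            ¬(W → (¬Y ∨ Z)): α-rule — add W, ¬(¬Y ∨ Z).
            ¬(¬Y ∨ Z): α-rule — add ¬¬Y, ¬Z.
            ○ open, literals {W=true, X=false, Y=true, Z=false}.
          branch 2.2.2 (add ¬¬Z, (W → (¬Y ∨ Z))):
            (W → (¬Y ∨ Z)): β-rule — branch into ¬W  //  (¬Y ∨ Z).
              branch 2.2.2.1 (add ¬W):
                ○ open, literals {W=false, X=false, Y=true, Z=true}.
              branch 2.2.2.2 (add (¬Y ∨ Z)):
                (¬Y ∨ Z): β-rule — branch into ¬Y  //  Z.
                  branch 2.2.2.2.1 (add ¬Y):
                    × closes — contains both Y and ¬Y.
                  branch 2.2.2.2.2 (add Z):
                    ○ open, literals {X=false, Y=true, Z=true}.
2 branches closed, 7 open.
An open branch gives a countermodel: W=false (unmentioned atoms arbitrary); under it the original formula is false.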